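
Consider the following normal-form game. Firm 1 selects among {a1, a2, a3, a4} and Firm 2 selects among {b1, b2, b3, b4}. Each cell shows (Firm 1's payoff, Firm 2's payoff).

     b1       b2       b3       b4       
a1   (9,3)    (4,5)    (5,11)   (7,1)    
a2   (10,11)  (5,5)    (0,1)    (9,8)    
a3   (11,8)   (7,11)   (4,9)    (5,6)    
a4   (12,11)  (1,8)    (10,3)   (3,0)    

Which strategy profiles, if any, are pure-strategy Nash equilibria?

(a3, b2) and (a4, b1)

Find each player's best response to every opponent strategy; NE are the intersections.
Firm 1's best responses — vs b1: a4 (payoff 12); vs b2: a3 (payoff 7); vs b3: a4 (payoff 10); vs b4: a2 (payoff 9).
Firm 2's best responses — vs a1: b3 (payoff 11); vs a2: b1 (payoff 11); vs a3: b2 (payoff 11); vs a4: b1 (payoff 11).
Mutual best responses occur at (a3, b2) and (a4, b1); at each, neither player gains by switching.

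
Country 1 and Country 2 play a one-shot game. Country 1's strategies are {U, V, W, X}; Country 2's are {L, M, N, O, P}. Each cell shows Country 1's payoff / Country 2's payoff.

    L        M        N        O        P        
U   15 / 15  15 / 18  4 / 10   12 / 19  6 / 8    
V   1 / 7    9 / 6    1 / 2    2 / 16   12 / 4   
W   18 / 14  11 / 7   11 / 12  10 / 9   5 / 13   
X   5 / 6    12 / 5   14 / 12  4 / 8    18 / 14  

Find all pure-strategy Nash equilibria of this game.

A profile is a Nash equilibrium when each player is best-responding to the other.
Country 1's best responses — vs L: W (payoff 18); vs M: U (payoff 15); vs N: X (payoff 14); vs O: U (payoff 12); vs P: X (payoff 18).
Country 2's best responses — vs U: O (payoff 19); vs V: O (payoff 16); vs W: L (payoff 14); vs X: P (payoff 14).
Mutual best responses occur at (U, O), (W, L), and (X, P); at each, neither player gains by switching.

(U, O), (W, L), and (X, P)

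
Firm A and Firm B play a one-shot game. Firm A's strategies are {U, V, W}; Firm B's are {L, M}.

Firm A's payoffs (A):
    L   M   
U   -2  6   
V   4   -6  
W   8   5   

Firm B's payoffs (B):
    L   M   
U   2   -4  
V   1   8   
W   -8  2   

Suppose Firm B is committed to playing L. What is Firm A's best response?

With Firm B fixed at L, Firm A's payoffs are: U → -2, V → 4, W → 8.
The maximum is 8, achieved by W.

W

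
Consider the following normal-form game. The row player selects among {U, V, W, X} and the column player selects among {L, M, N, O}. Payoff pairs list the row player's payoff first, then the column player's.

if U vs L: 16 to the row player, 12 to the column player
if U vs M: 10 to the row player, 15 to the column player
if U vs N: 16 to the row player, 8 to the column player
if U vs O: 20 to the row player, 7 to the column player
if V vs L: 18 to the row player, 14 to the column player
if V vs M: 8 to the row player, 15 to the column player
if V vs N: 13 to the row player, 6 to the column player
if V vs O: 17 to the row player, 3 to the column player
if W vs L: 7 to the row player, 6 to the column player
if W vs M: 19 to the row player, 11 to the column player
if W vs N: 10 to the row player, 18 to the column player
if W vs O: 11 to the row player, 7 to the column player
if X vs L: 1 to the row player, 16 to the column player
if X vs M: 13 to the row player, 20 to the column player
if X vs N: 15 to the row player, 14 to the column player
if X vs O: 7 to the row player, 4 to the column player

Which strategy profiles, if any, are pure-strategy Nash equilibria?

Find each player's best response to every opponent strategy; NE are the intersections.
The row player's best responses — vs L: V (payoff 18); vs M: W (payoff 19); vs N: U (payoff 16); vs O: U (payoff 20).
The column player's best responses — vs U: M (payoff 15); vs V: M (payoff 15); vs W: N (payoff 18); vs X: M (payoff 20).
No cell has both players best-responding. For instance, the row player's best reply to M is W, but against W the column player prefers N over M.

There is no pure-strategy Nash equilibrium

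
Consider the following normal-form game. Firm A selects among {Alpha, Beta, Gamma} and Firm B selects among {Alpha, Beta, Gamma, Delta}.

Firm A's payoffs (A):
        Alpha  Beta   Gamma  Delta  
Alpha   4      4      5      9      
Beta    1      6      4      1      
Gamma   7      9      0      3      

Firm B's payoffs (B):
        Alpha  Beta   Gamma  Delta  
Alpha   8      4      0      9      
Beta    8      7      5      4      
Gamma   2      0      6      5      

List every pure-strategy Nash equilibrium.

A profile is a Nash equilibrium when each player is best-responding to the other.
Firm A's best responses — vs Alpha: Gamma (payoff 7); vs Beta: Gamma (payoff 9); vs Gamma: Alpha (payoff 5); vs Delta: Alpha (payoff 9).
Firm B's best responses — vs Alpha: Delta (payoff 9); vs Beta: Alpha (payoff 8); vs Gamma: Gamma (payoff 6).
The only mutual best response is (Alpha, Delta); neither player gains by switching there.

(Alpha, Delta)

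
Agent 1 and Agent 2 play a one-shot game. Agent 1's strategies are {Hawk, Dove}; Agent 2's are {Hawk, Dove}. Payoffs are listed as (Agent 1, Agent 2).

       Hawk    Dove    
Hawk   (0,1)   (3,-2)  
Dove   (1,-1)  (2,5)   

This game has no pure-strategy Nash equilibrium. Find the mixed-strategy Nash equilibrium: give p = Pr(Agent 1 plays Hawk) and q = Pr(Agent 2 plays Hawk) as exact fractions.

p = 2/3, q = 1/2

Each player's mixing probability is pinned down by making the *other* player indifferent.
Agent 2 indifferent between Hawk and Dove: p·1 + (1−p)·(-1) = p·(-2) + (1−p)·5 ⟹ (-1) + 2p = 5 + (-7)p ⟹ p = 2/3.
Agent 1 indifferent between Hawk and Dove: q·0 + (1−q)·3 = q·1 + (1−q)·2 ⟹ 3 + (-3)q = 2 + (-1)q ⟹ q = 1/2.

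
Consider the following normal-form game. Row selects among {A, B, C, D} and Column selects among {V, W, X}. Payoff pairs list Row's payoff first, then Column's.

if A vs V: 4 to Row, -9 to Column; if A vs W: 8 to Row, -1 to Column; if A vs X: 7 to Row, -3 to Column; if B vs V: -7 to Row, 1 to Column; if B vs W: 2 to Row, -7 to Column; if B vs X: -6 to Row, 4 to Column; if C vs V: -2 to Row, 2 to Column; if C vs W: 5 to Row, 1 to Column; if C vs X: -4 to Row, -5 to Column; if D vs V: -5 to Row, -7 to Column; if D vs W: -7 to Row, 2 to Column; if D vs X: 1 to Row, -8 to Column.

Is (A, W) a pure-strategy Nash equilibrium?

Yes

Holding Column at W: Row gets 8 from A, versus 2 from B, 5 from C, -7 from D. No profitable deviation for Row.
Holding Row at A: Column gets -1 from W, versus -9 from V, -3 from X. No profitable deviation for Column either.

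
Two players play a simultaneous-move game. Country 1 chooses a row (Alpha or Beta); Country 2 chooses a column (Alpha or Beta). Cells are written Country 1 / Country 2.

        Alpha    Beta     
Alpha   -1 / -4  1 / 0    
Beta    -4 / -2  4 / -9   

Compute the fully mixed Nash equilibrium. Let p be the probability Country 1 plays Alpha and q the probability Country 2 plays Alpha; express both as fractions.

p = 7/11, q = 1/2

Each player's mixing probability is pinned down by making the *other* player indifferent.
Country 2 indifferent between Alpha and Beta: p·(-4) + (1−p)·(-2) = p·0 + (1−p)·(-9) ⟹ (-2) + (-2)p = (-9) + 9p ⟹ p = 7/11.
Country 1 indifferent between Alpha and Beta: q·(-1) + (1−q)·1 = q·(-4) + (1−q)·4 ⟹ 1 + (-2)q = 4 + (-8)q ⟹ q = 1/2.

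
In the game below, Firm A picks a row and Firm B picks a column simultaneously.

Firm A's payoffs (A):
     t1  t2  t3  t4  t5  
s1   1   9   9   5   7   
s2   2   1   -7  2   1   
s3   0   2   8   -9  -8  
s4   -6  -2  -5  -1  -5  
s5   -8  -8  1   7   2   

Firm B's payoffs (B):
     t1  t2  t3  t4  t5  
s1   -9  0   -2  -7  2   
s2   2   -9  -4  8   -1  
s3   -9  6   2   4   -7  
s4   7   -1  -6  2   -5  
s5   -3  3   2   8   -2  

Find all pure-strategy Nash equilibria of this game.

Find each player's best response to every opponent strategy; NE are the intersections.
Firm A's best responses — vs t1: s2 (payoff 2); vs t2: s1 (payoff 9); vs t3: s1 (payoff 9); vs t4: s5 (payoff 7); vs t5: s1 (payoff 7).
Firm B's best responses — vs s1: t5 (payoff 2); vs s2: t4 (payoff 8); vs s3: t2 (payoff 6); vs s4: t1 (payoff 7); vs s5: t4 (payoff 8).
Mutual best responses occur at (s1, t5) and (s5, t4); at each, neither player gains by switching.

(s1, t5) and (s5, t4)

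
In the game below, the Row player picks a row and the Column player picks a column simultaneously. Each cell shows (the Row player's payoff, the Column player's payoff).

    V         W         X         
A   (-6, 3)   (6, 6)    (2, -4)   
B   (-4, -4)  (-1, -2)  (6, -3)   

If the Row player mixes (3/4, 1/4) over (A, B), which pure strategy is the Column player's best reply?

Compute the Column player's expected payoff from each pure strategy against the given mix.
V: (3/4)·3 + (1/4)·(-4) = 5/4
W: (3/4)·6 + (1/4)·(-2) = 4
X: (3/4)·(-4) + (1/4)·(-3) = -15/4
Highest expected payoff is 4, from W.

W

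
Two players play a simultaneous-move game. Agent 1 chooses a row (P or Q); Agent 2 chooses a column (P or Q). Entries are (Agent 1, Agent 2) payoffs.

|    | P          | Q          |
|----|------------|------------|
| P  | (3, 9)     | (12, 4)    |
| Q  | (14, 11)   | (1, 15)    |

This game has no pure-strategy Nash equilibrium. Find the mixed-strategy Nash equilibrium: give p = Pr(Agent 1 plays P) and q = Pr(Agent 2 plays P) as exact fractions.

p = 4/9, q = 1/2

Each player's mixing probability is pinned down by making the *other* player indifferent.
Agent 2 indifferent between P and Q: p·9 + (1−p)·11 = p·4 + (1−p)·15 ⟹ 11 + (-2)p = 15 + (-11)p ⟹ p = 4/9.
Agent 1 indifferent between P and Q: q·3 + (1−q)·12 = q·14 + (1−q)·1 ⟹ 12 + (-9)q = 1 + 13q ⟹ q = 1/2.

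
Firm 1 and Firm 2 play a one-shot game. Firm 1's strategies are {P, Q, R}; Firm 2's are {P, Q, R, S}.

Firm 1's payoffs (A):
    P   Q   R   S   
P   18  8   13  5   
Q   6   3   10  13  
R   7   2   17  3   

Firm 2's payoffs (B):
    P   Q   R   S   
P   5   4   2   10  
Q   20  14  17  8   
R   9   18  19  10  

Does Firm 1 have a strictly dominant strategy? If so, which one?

Check whether one of Firm 1's strategies beats all alternatives regardless of what the opponent does.
P is not dominant: against R, R gives 17 > 13.
Q is not dominant: against P, P gives 18 > 6.
R is not dominant: against P, P gives 18 > 7.
No single strategy is best against every opponent action.

None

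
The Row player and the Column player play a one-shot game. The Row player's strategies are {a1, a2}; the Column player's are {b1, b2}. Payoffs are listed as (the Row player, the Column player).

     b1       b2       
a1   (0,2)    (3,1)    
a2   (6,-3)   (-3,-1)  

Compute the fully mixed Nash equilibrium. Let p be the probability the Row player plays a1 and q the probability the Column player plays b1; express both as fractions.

Each player's mixing probability is pinned down by making the *other* player indifferent.
The Column player indifferent between b1 and b2: p·2 + (1−p)·(-3) = p·1 + (1−p)·(-1) ⟹ (-3) + 5p = (-1) + 2p ⟹ p = 2/3.
The Row player indifferent between a1 and a2: q·0 + (1−q)·3 = q·6 + (1−q)·(-3) ⟹ 3 + (-3)q = (-3) + 9q ⟹ q = 1/2.

p = 2/3, q = 1/2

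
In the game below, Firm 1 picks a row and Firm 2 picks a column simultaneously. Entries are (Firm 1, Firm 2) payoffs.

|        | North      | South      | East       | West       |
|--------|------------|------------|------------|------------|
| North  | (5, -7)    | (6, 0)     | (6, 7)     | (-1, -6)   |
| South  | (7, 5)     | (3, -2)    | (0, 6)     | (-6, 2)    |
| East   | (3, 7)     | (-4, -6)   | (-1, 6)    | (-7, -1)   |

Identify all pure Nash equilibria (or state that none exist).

Check mutual best responses: a cell is a NE iff neither player can gain by unilaterally deviating.
Firm 1's best responses — vs North: South (payoff 7); vs South: North (payoff 6); vs East: North (payoff 6); vs West: North (payoff -1).
Firm 2's best responses — vs North: East (payoff 7); vs South: East (payoff 6); vs East: North (payoff 7).
The only mutual best response is (North, East); neither player gains by switching there.

(North, East)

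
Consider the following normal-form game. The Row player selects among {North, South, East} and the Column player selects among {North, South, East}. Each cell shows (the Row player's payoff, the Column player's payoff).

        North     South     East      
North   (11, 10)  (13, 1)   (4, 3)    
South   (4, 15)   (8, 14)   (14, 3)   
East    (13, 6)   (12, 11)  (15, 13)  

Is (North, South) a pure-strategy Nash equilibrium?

No

Holding the Column player at South: the Row player gets 13 from North, versus 8 from South, 12 from East. No profitable deviation for the Row player.
Holding the Row player at North: the Column player gets 1 from South but could get 10 by switching to North. The Column player has a profitable deviation.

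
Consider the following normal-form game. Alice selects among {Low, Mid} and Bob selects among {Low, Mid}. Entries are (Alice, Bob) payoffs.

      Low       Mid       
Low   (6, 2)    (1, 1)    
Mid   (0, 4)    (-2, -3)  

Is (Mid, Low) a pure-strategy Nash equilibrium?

Holding Bob at Low: Alice gets 0 from Mid but could get 6 by switching to Low. Alice has a profitable deviation.

No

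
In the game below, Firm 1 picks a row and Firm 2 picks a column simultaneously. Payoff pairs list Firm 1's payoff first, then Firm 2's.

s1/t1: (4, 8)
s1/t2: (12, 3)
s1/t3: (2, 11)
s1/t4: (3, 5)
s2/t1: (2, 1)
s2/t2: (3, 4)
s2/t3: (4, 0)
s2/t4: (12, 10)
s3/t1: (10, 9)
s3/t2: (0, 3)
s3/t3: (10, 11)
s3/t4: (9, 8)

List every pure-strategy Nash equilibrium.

A profile is a Nash equilibrium when each player is best-responding to the other.
Firm 1's best responses — vs t1: s3 (payoff 10); vs t2: s1 (payoff 12); vs t3: s3 (payoff 10); vs t4: s2 (payoff 12).
Firm 2's best responses — vs s1: t3 (payoff 11); vs s2: t4 (payoff 10); vs s3: t3 (payoff 11).
Mutual best responses occur at (s2, t4) and (s3, t3); at each, neither player gains by switching.

(s2, t4) and (s3, t3)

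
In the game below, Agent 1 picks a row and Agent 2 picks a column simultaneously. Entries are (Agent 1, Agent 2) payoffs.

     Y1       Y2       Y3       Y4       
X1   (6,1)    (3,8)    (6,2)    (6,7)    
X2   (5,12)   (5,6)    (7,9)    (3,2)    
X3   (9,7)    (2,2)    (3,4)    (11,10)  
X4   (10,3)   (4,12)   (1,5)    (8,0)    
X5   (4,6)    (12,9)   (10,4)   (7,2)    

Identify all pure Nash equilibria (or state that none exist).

(X3, Y4) and (X5, Y2)

A profile is a Nash equilibrium when each player is best-responding to the other.
Agent 1's best responses — vs Y1: X4 (payoff 10); vs Y2: X5 (payoff 12); vs Y3: X5 (payoff 10); vs Y4: X3 (payoff 11).
Agent 2's best responses — vs X1: Y2 (payoff 8); vs X2: Y1 (payoff 12); vs X3: Y4 (payoff 10); vs X4: Y2 (payoff 12); vs X5: Y2 (payoff 9).
Mutual best responses occur at (X3, Y4) and (X5, Y2); at each, neither player gains by switching.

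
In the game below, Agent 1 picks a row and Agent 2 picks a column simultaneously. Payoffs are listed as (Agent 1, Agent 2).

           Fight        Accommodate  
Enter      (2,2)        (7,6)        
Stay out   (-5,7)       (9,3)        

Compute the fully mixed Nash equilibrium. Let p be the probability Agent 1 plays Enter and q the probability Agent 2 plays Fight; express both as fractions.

p = 1/2, q = 2/9

Each player's mixing probability is pinned down by making the *other* player indifferent.
Agent 2 indifferent between Fight and Accommodate: p·2 + (1−p)·7 = p·6 + (1−p)·3 ⟹ 7 + (-5)p = 3 + 3p ⟹ p = 1/2.
Agent 1 indifferent between Enter and Stay out: q·2 + (1−q)·7 = q·(-5) + (1−q)·9 ⟹ 7 + (-5)q = 9 + (-14)q ⟹ q = 2/9.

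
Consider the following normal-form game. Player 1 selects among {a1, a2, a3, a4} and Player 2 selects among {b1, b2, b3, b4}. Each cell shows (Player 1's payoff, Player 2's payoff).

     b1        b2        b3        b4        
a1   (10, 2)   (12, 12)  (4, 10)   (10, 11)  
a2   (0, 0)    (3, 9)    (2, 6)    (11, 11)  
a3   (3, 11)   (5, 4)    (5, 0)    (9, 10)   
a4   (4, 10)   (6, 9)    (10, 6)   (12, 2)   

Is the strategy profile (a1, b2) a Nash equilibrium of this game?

Yes

Holding Player 2 at b2: Player 1 gets 12 from a1, versus 3 from a2, 5 from a3, 6 from a4. No profitable deviation for Player 1.
Holding Player 1 at a1: Player 2 gets 12 from b2, versus 2 from b1, 10 from b3, 11 from b4. No profitable deviation for Player 2 either.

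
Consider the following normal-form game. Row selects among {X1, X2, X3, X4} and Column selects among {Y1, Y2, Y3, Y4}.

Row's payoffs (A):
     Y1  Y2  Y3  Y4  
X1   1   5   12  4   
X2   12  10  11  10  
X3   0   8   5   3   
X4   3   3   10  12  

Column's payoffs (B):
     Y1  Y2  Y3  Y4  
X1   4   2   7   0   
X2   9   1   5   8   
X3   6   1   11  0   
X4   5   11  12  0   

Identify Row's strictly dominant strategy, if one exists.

Check whether one of Row's strategies beats all alternatives regardless of what the opponent does.
X1 is not dominant: against Y1, X2 gives 12 > 1.
X2 is not dominant: against Y3, X1 gives 12 > 11.
X3 is not dominant: against Y1, X1 gives 1 > 0.
X4 is not dominant: against Y1, X2 gives 12 > 3.
No single strategy is best against every opponent action.

None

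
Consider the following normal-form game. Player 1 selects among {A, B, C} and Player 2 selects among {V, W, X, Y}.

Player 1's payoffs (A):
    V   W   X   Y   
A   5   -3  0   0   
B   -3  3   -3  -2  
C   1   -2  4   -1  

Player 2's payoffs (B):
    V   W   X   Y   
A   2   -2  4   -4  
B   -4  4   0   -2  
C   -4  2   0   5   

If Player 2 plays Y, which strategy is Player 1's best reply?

A

With Player 2 fixed at Y, Player 1's payoffs are: A → 0, B → -2, C → -1.
The maximum is 0, achieved by A.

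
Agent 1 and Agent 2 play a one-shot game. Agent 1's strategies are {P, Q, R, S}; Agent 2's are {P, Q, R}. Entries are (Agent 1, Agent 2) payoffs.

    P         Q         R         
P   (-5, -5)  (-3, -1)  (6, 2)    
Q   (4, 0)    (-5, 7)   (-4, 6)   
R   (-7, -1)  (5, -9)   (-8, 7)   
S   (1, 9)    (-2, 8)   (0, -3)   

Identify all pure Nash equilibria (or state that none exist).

(P, R)

A profile is a Nash equilibrium when each player is best-responding to the other.
Agent 1's best responses — vs P: Q (payoff 4); vs Q: R (payoff 5); vs R: P (payoff 6).
Agent 2's best responses — vs P: R (payoff 2); vs Q: Q (payoff 7); vs R: R (payoff 7); vs S: P (payoff 9).
The only mutual best response is (P, R); neither player gains by switching there.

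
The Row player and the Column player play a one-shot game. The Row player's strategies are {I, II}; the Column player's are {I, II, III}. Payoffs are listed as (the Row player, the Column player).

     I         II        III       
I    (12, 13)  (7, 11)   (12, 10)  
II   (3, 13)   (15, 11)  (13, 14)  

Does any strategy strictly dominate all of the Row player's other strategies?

No strictly dominant strategy

Check whether one of the Row player's strategies beats all alternatives regardless of what the opponent does.
I is not dominant: against II, II gives 15 > 7.
II is not dominant: against I, I gives 12 > 3.
No single strategy is best against every opponent action.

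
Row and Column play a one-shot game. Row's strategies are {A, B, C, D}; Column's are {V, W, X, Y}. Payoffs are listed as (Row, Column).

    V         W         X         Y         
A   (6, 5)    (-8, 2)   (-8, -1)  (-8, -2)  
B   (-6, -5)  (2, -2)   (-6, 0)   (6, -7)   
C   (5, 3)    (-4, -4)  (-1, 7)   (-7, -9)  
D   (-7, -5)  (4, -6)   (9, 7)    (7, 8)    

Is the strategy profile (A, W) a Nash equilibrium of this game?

No

Holding Column at W: Row gets -8 from A but could get 4 by switching to D. Row has a profitable deviation.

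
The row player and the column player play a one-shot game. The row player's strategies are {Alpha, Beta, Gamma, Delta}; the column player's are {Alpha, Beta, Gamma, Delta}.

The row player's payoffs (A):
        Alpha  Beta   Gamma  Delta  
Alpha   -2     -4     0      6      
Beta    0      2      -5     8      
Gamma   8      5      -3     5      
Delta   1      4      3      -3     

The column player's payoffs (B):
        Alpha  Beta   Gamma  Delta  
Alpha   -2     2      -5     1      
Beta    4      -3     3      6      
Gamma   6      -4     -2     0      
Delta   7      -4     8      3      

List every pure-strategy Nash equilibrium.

(Beta, Delta), (Gamma, Alpha), and (Delta, Gamma)

A profile is a Nash equilibrium when each player is best-responding to the other.
The row player's best responses — vs Alpha: Gamma (payoff 8); vs Beta: Gamma (payoff 5); vs Gamma: Delta (payoff 3); vs Delta: Beta (payoff 8).
The column player's best responses — vs Alpha: Beta (payoff 2); vs Beta: Delta (payoff 6); vs Gamma: Alpha (payoff 6); vs Delta: Gamma (payoff 8).
Mutual best responses occur at (Beta, Delta), (Gamma, Alpha), and (Delta, Gamma); at each, neither player gains by switching.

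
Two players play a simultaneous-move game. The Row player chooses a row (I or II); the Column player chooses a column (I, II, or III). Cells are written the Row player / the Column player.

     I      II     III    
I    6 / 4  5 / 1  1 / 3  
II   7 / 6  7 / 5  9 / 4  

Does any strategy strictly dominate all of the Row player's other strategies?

II

A strategy is strictly dominant if it gives the Row player a strictly higher payoff than every other strategy, against every choice by the opponent.
II strictly dominates: vs I: 7 > 6; vs II: 7 > 5; vs III: 9 > 1.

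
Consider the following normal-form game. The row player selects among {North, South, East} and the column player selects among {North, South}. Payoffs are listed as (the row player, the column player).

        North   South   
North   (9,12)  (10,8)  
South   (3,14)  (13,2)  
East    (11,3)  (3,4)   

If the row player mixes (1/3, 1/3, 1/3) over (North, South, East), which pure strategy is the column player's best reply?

The column player's best reply maximizes expected payoff against the mix.
North: (1/3)·12 + (1/3)·14 + (1/3)·3 = 29/3
South: (1/3)·8 + (1/3)·2 + (1/3)·4 = 14/3
Highest expected payoff is 29/3, from North.

North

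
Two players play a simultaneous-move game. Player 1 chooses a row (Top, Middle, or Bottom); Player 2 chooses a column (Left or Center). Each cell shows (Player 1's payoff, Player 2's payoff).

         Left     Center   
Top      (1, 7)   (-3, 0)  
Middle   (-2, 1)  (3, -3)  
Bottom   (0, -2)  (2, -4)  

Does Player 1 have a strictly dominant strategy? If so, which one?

None

A strategy is strictly dominant if it gives Player 1 a strictly higher payoff than every other strategy, against every choice by the opponent.
Top is not dominant: against Center, Middle gives 3 > -3.
Middle is not dominant: against Left, Top gives 1 > -2.
Bottom is not dominant: against Left, Top gives 1 > 0.
No single strategy is best against every opponent action.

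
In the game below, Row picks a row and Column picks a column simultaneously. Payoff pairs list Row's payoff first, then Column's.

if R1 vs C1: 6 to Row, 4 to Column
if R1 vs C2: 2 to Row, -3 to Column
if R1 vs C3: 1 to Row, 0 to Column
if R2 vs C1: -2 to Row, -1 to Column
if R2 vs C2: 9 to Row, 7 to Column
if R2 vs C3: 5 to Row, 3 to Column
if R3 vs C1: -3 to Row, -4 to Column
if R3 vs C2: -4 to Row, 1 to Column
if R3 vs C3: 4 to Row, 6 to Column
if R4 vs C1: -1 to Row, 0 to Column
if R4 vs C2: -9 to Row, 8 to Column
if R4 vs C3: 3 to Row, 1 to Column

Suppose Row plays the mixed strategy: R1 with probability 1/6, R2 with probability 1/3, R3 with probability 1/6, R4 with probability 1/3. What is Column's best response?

C2

Compute Column's expected payoff from each pure strategy against the given mix.
C1: (1/6)·4 + (1/3)·(-1) + (1/6)·(-4) + (1/3)·0 = -1/3
C2: (1/6)·(-3) + (1/3)·7 + (1/6)·1 + (1/3)·8 = 14/3
C3: (1/6)·0 + (1/3)·3 + (1/6)·6 + (1/3)·1 = 7/3
Highest expected payoff is 14/3, from C2.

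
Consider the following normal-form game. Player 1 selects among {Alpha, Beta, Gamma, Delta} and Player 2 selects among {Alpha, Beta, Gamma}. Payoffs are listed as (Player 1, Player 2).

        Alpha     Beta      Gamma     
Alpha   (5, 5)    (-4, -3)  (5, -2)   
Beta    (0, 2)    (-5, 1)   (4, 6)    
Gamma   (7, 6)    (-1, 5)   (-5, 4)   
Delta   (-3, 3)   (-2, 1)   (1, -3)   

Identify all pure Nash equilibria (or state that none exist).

(Gamma, Alpha)

Check mutual best responses: a cell is a NE iff neither player can gain by unilaterally deviating.
Player 1's best responses — vs Alpha: Gamma (payoff 7); vs Beta: Gamma (payoff -1); vs Gamma: Alpha (payoff 5).
Player 2's best responses — vs Alpha: Alpha (payoff 5); vs Beta: Gamma (payoff 6); vs Gamma: Alpha (payoff 6); vs Delta: Alpha (payoff 3).
The only mutual best response is (Gamma, Alpha); neither player gains by switching there.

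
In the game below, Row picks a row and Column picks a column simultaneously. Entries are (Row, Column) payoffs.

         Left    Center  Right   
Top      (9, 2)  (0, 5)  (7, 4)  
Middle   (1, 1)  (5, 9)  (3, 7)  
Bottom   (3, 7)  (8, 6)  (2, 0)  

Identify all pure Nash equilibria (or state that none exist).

None

A profile is a Nash equilibrium when each player is best-responding to the other.
Row's best responses — vs Left: Top (payoff 9); vs Center: Bottom (payoff 8); vs Right: Top (payoff 7).
Column's best responses — vs Top: Center (payoff 5); vs Middle: Center (payoff 9); vs Bottom: Left (payoff 7).
No cell has both players best-responding. For instance, Row's best reply to Right is Top, but against Top Column prefers Center over Right.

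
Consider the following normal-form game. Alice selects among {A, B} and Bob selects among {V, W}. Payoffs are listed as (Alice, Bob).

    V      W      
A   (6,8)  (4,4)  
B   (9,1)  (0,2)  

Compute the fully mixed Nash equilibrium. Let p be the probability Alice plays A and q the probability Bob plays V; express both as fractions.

Each player's mixing probability is pinned down by making the *other* player indifferent.
Bob indifferent between V and W: p·8 + (1−p)·1 = p·4 + (1−p)·2 ⟹ 1 + 7p = 2 + 2p ⟹ p = 1/5.
Alice indifferent between A and B: q·6 + (1−q)·4 = q·9 + (1−q)·0 ⟹ 4 + 2q = 0 + 9q ⟹ q = 4/7.

p = 1/5, q = 4/7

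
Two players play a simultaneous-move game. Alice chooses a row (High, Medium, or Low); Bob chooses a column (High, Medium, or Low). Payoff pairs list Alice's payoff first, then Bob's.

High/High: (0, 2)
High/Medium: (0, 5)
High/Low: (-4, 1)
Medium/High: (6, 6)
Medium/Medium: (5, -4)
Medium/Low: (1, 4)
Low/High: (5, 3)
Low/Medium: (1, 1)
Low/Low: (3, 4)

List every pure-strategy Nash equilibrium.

(Medium, High) and (Low, Low)

Check mutual best responses: a cell is a NE iff neither player can gain by unilaterally deviating.
Alice's best responses — vs High: Medium (payoff 6); vs Medium: Medium (payoff 5); vs Low: Low (payoff 3).
Bob's best responses — vs High: Medium (payoff 5); vs Medium: High (payoff 6); vs Low: Low (payoff 4).
Mutual best responses occur at (Medium, High) and (Low, Low); at each, neither player gains by switching.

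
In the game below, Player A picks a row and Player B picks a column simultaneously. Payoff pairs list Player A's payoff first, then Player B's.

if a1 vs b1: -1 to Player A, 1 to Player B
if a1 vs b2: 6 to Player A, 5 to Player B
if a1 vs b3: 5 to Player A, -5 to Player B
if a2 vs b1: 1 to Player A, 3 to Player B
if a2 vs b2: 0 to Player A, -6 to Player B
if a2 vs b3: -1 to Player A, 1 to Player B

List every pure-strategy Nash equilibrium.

(a1, b2) and (a2, b1)

Check mutual best responses: a cell is a NE iff neither player can gain by unilaterally deviating.
Player A's best responses — vs b1: a2 (payoff 1); vs b2: a1 (payoff 6); vs b3: a1 (payoff 5).
Player B's best responses — vs a1: b2 (payoff 5); vs a2: b1 (payoff 3).
Mutual best responses occur at (a1, b2) and (a2, b1); at each, neither player gains by switching.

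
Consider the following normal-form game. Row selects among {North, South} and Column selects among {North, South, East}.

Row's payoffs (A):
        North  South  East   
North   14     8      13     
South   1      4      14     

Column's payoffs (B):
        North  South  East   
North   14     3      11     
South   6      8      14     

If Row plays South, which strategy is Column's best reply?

With Row fixed at South, Column's payoffs are: North → 6, South → 8, East → 14.
The maximum is 14, achieved by East.

East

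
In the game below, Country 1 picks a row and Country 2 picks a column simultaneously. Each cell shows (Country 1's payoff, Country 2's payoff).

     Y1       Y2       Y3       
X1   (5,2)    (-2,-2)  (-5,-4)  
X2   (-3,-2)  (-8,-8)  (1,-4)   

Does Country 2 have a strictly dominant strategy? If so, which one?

Y1

Check whether one of Country 2's strategies beats all alternatives regardless of what the opponent does.
Y1 strictly dominates: vs X1: 2 > each of {-2, -4}; vs X2: -2 > each of {-8, -4}.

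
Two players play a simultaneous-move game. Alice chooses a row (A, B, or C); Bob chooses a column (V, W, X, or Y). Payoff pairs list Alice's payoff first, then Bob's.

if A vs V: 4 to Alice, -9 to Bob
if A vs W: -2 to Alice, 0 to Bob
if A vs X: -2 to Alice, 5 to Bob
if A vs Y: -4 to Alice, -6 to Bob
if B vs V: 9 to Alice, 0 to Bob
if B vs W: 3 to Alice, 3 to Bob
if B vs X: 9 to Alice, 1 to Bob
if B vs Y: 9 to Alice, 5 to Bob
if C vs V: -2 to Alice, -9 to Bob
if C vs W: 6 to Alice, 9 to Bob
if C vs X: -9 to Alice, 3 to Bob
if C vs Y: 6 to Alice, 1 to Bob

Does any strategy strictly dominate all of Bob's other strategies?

None

A strategy is strictly dominant if it gives Bob a strictly higher payoff than every other strategy, against every choice by the opponent.
V is not dominant: against A, W gives 0 > -9.
W is not dominant: against A, X gives 5 > 0.
X is not dominant: against B, W gives 3 > 1.
Y is not dominant: against A, W gives 0 > -6.
No single strategy is best against every opponent action.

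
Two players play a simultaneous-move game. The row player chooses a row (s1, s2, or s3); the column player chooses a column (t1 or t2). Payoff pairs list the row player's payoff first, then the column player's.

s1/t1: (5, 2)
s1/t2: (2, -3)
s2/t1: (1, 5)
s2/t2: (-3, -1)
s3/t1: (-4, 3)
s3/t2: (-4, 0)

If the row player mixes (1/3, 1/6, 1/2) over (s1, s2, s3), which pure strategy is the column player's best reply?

The column player's best reply maximizes expected payoff against the mix.
t1: (1/3)·2 + (1/6)·5 + (1/2)·3 = 3
t2: (1/3)·(-3) + (1/6)·(-1) + (1/2)·0 = -7/6
Highest expected payoff is 3, from t1.

t1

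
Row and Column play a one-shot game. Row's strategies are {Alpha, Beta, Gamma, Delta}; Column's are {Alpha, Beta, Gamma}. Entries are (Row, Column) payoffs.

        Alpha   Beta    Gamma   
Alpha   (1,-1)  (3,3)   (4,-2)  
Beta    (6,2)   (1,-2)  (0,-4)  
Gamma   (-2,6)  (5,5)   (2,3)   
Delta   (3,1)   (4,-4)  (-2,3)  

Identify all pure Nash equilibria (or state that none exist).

A profile is a Nash equilibrium when each player is best-responding to the other.
Row's best responses — vs Alpha: Beta (payoff 6); vs Beta: Gamma (payoff 5); vs Gamma: Alpha (payoff 4).
Column's best responses — vs Alpha: Beta (payoff 3); vs Beta: Alpha (payoff 2); vs Gamma: Alpha (payoff 6); vs Delta: Gamma (payoff 3).
The only mutual best response is (Beta, Alpha); neither player gains by switching there.

(Beta, Alpha)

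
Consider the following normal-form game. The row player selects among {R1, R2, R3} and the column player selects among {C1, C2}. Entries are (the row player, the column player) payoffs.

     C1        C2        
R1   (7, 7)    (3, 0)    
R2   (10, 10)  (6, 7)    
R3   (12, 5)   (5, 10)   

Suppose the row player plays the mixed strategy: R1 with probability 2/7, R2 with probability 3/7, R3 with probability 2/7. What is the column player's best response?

C1

The column player's best reply maximizes expected payoff against the mix.
C1: (2/7)·7 + (3/7)·10 + (2/7)·5 = 54/7
C2: (2/7)·0 + (3/7)·7 + (2/7)·10 = 41/7
Highest expected payoff is 54/7, from C1.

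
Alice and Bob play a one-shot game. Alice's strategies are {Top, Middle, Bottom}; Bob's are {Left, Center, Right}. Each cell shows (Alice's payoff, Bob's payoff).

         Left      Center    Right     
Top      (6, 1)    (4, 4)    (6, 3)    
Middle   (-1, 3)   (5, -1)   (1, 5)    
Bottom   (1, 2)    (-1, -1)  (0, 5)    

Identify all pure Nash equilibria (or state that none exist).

Check mutual best responses: a cell is a NE iff neither player can gain by unilaterally deviating.
Alice's best responses — vs Left: Top (payoff 6); vs Center: Middle (payoff 5); vs Right: Top (payoff 6).
Bob's best responses — vs Top: Center (payoff 4); vs Middle: Right (payoff 5); vs Bottom: Right (payoff 5).
No cell has both players best-responding. For instance, Alice's best reply to Right is Top, but against Top Bob prefers Center over Right.

None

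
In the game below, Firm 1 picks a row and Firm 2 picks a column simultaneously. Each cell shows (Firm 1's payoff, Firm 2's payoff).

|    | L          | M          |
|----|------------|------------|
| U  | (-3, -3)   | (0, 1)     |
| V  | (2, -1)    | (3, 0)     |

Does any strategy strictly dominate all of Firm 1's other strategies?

V

Check whether one of Firm 1's strategies beats all alternatives regardless of what the opponent does.
V strictly dominates: vs L: 2 > -3; vs M: 3 > 0.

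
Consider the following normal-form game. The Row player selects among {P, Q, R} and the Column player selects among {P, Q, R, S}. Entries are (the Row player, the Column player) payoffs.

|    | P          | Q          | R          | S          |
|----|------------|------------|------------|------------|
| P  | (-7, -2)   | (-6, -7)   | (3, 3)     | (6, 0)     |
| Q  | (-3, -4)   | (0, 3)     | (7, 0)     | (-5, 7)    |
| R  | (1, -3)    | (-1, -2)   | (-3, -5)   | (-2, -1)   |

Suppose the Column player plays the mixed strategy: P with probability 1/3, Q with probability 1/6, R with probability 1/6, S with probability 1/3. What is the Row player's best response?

P

The Row player's best reply maximizes expected payoff against the mix.
P: (1/3)·(-7) + (1/6)·(-6) + (1/6)·3 + (1/3)·6 = -5/6
Q: (1/3)·(-3) + (1/6)·0 + (1/6)·7 + (1/3)·(-5) = -3/2
R: (1/3)·1 + (1/6)·(-1) + (1/6)·(-3) + (1/3)·(-2) = -1
Highest expected payoff is -5/6, from P.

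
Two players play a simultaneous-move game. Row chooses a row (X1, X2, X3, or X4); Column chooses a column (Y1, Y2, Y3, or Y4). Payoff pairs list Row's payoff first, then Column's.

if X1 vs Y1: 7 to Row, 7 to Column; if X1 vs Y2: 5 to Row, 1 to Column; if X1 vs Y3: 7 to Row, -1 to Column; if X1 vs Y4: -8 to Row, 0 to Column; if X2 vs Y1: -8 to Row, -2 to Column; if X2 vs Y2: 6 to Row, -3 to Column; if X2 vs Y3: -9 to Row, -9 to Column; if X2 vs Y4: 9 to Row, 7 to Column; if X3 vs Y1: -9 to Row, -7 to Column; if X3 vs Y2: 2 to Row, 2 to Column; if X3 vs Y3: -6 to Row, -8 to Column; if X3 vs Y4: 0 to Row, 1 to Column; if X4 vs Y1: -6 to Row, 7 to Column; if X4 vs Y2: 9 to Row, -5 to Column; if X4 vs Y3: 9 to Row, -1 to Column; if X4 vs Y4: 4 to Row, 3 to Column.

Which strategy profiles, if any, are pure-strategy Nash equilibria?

Find each player's best response to every opponent strategy; NE are the intersections.
Row's best responses — vs Y1: X1 (payoff 7); vs Y2: X4 (payoff 9); vs Y3: X4 (payoff 9); vs Y4: X2 (payoff 9).
Column's best responses — vs X1: Y1 (payoff 7); vs X2: Y4 (payoff 7); vs X3: Y2 (payoff 2); vs X4: Y1 (payoff 7).
Mutual best responses occur at (X1, Y1) and (X2, Y4); at each, neither player gains by switching.

(X1, Y1) and (X2, Y4)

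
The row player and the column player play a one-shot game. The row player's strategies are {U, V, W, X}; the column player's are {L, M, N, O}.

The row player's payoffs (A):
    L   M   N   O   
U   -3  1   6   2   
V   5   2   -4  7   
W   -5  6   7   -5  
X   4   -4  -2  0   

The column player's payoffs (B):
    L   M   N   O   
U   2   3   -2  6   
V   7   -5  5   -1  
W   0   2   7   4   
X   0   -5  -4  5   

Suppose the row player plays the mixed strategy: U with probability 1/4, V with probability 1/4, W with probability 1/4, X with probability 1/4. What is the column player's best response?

The column player's best reply maximizes expected payoff against the mix.
L: (1/4)·2 + (1/4)·7 + (1/4)·0 + (1/4)·0 = 9/4
M: (1/4)·3 + (1/4)·(-5) + (1/4)·2 + (1/4)·(-5) = -5/4
N: (1/4)·(-2) + (1/4)·5 + (1/4)·7 + (1/4)·(-4) = 3/2
O: (1/4)·6 + (1/4)·(-1) + (1/4)·4 + (1/4)·5 = 7/2
Highest expected payoff is 7/2, from O.

O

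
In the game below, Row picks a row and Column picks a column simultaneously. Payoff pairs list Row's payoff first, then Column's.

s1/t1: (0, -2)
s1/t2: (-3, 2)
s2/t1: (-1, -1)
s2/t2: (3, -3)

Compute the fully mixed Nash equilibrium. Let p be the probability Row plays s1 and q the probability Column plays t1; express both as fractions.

p = 1/3, q = 6/7

Each player's mixing probability is pinned down by making the *other* player indifferent.
Column indifferent between t1 and t2: p·(-2) + (1−p)·(-1) = p·2 + (1−p)·(-3) ⟹ (-1) + (-1)p = (-3) + 5p ⟹ p = 1/3.
Row indifferent between s1 and s2: q·0 + (1−q)·(-3) = q·(-1) + (1−q)·3 ⟹ (-3) + 3q = 3 + (-4)q ⟹ q = 6/7.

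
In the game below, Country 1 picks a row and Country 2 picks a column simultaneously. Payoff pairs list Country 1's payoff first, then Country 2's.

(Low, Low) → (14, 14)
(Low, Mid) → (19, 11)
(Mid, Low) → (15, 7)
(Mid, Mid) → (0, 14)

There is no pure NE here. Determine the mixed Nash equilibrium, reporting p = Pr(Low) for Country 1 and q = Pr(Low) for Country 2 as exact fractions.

p = 7/10, q = 19/20

In a mixed NE each player is indifferent between their pure strategies, so the opponent's mix sets the indifference.
Country 2 indifferent between Low and Mid: p·14 + (1−p)·7 = p·11 + (1−p)·14 ⟹ 7 + 7p = 14 + (-3)p ⟹ p = 7/10.
Country 1 indifferent between Low and Mid: q·14 + (1−q)·19 = q·15 + (1−q)·0 ⟹ 19 + (-5)q = 0 + 15q ⟹ q = 19/20.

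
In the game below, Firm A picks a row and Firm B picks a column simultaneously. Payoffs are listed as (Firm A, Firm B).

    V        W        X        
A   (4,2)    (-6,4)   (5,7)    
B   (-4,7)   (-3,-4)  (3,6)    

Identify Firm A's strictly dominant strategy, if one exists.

No strictly dominant strategy

Check whether one of Firm A's strategies beats all alternatives regardless of what the opponent does.
A is not dominant: against W, B gives -3 > -6.
B is not dominant: against V, A gives 4 > -4.
No single strategy is best against every opponent action.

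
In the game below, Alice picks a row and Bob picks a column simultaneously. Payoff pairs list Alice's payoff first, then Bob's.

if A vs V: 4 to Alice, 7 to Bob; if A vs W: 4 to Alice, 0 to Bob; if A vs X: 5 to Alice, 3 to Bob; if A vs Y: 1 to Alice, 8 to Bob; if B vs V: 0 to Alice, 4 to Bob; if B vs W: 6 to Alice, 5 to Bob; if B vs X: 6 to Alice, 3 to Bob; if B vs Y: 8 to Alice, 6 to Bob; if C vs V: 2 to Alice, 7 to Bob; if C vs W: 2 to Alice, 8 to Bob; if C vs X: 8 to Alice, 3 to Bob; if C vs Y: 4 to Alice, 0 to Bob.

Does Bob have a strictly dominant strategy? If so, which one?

Check whether one of Bob's strategies beats all alternatives regardless of what the opponent does.
V is not dominant: against A, Y gives 8 > 7.
W is not dominant: against A, V gives 7 > 0.
X is not dominant: against A, V gives 7 > 3.
Y is not dominant: against C, V gives 7 > 0.
No single strategy is best against every opponent action.

None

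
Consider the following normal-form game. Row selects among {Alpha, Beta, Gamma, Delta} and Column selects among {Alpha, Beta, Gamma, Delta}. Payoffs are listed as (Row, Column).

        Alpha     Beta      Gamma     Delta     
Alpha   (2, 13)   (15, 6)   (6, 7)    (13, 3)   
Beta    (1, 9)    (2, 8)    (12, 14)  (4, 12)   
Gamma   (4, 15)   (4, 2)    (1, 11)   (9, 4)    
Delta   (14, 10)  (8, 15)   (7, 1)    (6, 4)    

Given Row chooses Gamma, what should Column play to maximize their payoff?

With Row fixed at Gamma, Column's payoffs are: Alpha → 15, Beta → 2, Gamma → 11, Delta → 4.
The maximum is 15, achieved by Alpha.

Alpha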